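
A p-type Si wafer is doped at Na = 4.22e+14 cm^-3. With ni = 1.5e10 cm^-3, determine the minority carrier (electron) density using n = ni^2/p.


Step 1: Majority hole concentration p ≈ Na = 4.22e+14 cm^-3
Step 2: n = ni^2 / Na = (1.5e10)^2 / 4.22e+14
Step 3: n = 5.33e+05 cm^-3

5.33e+05


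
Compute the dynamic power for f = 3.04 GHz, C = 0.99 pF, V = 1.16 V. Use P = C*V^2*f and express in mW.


Step 1: V^2 = 1.16^2 = 1.3456 V^2
Step 2: P = C*V^2*f = 0.99e-12 F * 1.3456 * 3.04e9 Hz
Step 3: P = 4.04971776e-03 W
Step 4: P = 4.05 mW

4.05


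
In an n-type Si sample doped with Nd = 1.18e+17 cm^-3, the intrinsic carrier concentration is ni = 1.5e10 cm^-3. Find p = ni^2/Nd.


Step 1: Since Nd >> ni, n ≈ Nd = 1.18e+17 cm^-3
Step 2: p = ni^2 / n = (1.5e10)^2 / 1.18e+17
Step 3: p = 2.25e20 / 1.18e+17 = 1.91e+03 cm^-3

1.91e+03


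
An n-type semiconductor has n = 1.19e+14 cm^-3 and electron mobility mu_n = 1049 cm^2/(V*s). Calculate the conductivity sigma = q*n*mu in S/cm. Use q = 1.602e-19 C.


Step 1: sigma = q * n * mu
Step 2: sigma = 1.602e-19 * 1.19e+14 * 1049
Step 3: sigma = 2.000e-02 S/cm

2.000e-02


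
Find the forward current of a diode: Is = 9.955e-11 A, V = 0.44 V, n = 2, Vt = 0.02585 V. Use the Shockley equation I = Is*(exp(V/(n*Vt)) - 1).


Step 1: V/(n*Vt) = 0.44/(2*0.02585) = 8.5106
Step 2: exp(8.5106) = 4.9671e+03
Step 3: I = 9.955e-11 * (4.9671e+03 - 1) = 4.94e-07 A

4.94e-07


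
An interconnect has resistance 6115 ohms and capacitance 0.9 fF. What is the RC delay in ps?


Step 1: tau = R * C
Step 2: tau = 6115 * 0.9 fF = 6115 * 9.0e-16 F
Step 3: tau = 5.5035e-12 s = 5.5035 ps

5.5035


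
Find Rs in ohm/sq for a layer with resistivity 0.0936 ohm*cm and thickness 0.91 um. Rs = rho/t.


Step 1: Convert thickness to cm: t = 0.91 um = 9.1000e-05 cm
Step 2: Rs = rho / t = 0.0936 / 9.1000e-05
Step 3: Rs = 1028.6 ohm/sq

1028.6


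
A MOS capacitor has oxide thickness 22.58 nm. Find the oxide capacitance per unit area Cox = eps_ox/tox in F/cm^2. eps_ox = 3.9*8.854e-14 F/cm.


Step 1: eps_ox = 3.9 * 8.854e-14 = 3.45306e-13 F/cm
Step 2: tox in cm = 22.58 nm * 1e-7 = 2.2580e-06 cm
Step 3: Cox = 3.45306e-13 / 2.2580e-06 = 1.53e-07 F/cm^2

1.53e-07


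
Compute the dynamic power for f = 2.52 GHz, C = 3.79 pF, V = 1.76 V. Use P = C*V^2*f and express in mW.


Step 1: V^2 = 1.76^2 = 3.0976 V^2
Step 2: P = C*V^2*f = 3.79e-12 F * 3.0976 * 2.52e9 Hz
Step 3: P = 2.958455808e-02 W
Step 4: P = 29.585 mW

29.585


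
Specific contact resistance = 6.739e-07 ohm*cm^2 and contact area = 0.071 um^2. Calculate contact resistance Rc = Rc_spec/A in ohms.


Step 1: Convert area to cm^2: 0.071 um^2 = 7.1000e-10 cm^2
Step 2: Rc = Rc_spec / A = 6.739e-07 / 7.1000e-10
Step 3: Rc = 9.49e+02 ohms

9.49e+02


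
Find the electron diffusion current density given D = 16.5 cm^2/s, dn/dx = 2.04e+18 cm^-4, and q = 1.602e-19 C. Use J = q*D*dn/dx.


Step 1: J = q * D * (dn/dx)
Step 2: J = 1.602e-19 * 16.5 * 2.04e+18
Step 3: J = 5.39e+00 A/cm^2

5.39e+00


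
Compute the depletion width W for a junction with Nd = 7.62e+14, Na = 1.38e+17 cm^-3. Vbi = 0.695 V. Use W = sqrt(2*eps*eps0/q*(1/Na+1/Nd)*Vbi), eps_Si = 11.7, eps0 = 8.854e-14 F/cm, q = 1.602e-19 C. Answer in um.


Step 1: 1/Na + 1/Nd = 1/1.38e+17 + 1/7.62e+14 = 1.31958e-15
Step 2: 2*eps*eps0/q = 2*11.7*8.854e-14/1.602e-19 = 1.293281e+07
Step 3: W^2 = 1.293281e+07 * 1.31958e-15 * 0.695 = 1.18608e-08
Step 4: W = sqrt(1.18608e-08) = 1.089e-04 cm = 1.089 um

1.089


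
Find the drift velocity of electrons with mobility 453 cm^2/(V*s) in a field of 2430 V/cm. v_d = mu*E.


Step 1: v_d = mu * E
Step 2: v_d = 453 * 2430 = 1100790
Step 3: v_d = 1.10e+06 cm/s

1.10e+06


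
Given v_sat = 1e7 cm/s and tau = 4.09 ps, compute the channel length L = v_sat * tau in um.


Step 1: tau in seconds = 4.09 ps * 1e-12 = 4.0900e-12 s
Step 2: L = v_sat * tau = 1e7 * 4.0900e-12 = 4.0900e-05 cm
Step 3: L in um = 4.0900e-05 * 1e4 = 0.409 um

0.409


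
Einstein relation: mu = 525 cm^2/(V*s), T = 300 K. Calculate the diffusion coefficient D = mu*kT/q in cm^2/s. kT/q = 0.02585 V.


Step 1: D = mu * (kT/q)
Step 2: D = 525 * 0.02585
Step 3: D = 13.57 cm^2/s

13.57


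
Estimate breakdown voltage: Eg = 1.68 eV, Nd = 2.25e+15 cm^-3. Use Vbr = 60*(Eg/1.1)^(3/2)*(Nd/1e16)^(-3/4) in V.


Step 1: Eg/1.1 = 1.68/1.1 = 1.527273
Step 2: (Eg/1.1)^1.5 = 1.527273^1.5 = 1.887448
Step 3: (Nd/1e16)^(-0.75) = (0.225)^(-0.75) = 3.060998
Step 4: Vbr = 60 * 1.887448 * 3.060998 = 346.6 V

346.6


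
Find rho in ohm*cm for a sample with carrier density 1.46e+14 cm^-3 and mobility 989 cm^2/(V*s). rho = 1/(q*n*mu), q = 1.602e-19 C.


Step 1: sigma = q * n * mu = 1.602e-19 * 1.46e+14 * 989 = 2.31319e-02 S/cm
Step 2: rho = 1 / sigma = 1 / 2.31319e-02 = 43.23 ohm*cm

43.23


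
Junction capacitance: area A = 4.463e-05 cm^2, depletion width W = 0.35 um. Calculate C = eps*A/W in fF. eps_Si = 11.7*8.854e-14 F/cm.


Step 1: eps_Si = 11.7 * 8.854e-14 = 1.035918e-12 F/cm
Step 2: W in cm = 0.35 * 1e-4 = 3.50e-05 cm
Step 3: C = 1.035918e-12 * 4.463e-05 / 3.50e-05 = 1.320943e-12 F
Step 4: C = 1320.94 fF

1320.94


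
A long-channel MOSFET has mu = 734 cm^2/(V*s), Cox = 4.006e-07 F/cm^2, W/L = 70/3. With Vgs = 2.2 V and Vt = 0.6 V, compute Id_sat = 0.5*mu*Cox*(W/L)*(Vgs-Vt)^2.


Step 1: Overdrive voltage Vov = Vgs - Vt = 2.2 - 0.6 = 1.6 V
Step 2: W/L = 70/3 = 23.3333
Step 3: Id = 0.5 * 734 * 4.006e-07 * 23.3333 * 1.6^2
Step 4: Id = 8.78e-03 A

8.78e-03


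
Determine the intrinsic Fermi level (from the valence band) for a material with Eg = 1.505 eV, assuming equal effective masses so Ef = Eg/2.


Step 1: For an intrinsic semiconductor, the Fermi level sits at midgap.
Step 2: Ef = Eg / 2 = 1.505 / 2 = 0.7525 eV

0.7525


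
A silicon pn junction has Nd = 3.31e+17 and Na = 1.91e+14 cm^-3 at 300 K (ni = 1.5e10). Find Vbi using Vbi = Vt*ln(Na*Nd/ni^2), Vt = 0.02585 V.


Step 1: Compute Na*Nd/ni^2 = 1.91e+14 * 3.31e+17 / (1.5e10)^2 = 2.8098e+11
Step 2: ln(2.8098e+11) = 26.3615
Step 3: Vbi = 0.02585 * 26.3615 = 0.681 V

0.681


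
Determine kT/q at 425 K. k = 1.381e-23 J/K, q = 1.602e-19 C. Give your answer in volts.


Step 1: kT = 1.381e-23 * 425 = 5.86925e-21 J
Step 2: Vt = kT/q = 5.86925e-21 / 1.602e-19
Step 3: Vt = 0.03664 V

0.03664


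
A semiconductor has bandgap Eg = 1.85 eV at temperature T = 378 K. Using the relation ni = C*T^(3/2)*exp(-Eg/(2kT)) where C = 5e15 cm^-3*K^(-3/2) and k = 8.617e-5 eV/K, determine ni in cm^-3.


Step 1: Compute kT = 8.617e-5 * 378 = 0.03257226 eV
Step 2: Exponent = -Eg/(2kT) = -1.85/(2*0.03257226) = -28.39840
Step 3: T^(3/2) = 378^1.5 = 7349.16
Step 4: ni = 5e15 * 7349.16 * exp(-28.39840) = 1.71e+07 cm^-3

1.71e+07


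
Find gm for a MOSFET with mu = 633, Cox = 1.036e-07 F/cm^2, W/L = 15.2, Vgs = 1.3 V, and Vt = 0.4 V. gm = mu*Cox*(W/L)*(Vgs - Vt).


Step 1: Vov = Vgs - Vt = 1.3 - 0.4 = 0.9 V
Step 2: gm = mu * Cox * (W/L) * Vov
Step 3: gm = 633 * 1.036e-07 * 15.2 * 0.9 = 8.97e-04 S

8.97e-04


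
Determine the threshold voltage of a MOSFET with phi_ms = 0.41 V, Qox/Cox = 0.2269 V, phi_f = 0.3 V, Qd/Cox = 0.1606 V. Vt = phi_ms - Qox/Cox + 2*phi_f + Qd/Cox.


Step 1: Vt = phi_ms - Qox/Cox + 2*phi_f + Qd/Cox
Step 2: Vt = 0.41 - 0.2269 + 2*0.3 + 0.1606
Step 3: Vt = 0.41 - 0.2269 + 0.6 + 0.1606
Step 4: Vt = 0.9437 V

0.9437


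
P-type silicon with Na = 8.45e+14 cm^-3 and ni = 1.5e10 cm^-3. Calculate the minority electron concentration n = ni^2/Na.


Step 1: Majority hole concentration p ≈ Na = 8.45e+14 cm^-3
Step 2: n = ni^2 / Na = (1.5e10)^2 / 8.45e+14
Step 3: n = 2.66e+05 cm^-3

2.66e+05


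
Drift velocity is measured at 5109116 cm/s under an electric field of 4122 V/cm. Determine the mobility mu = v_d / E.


Step 1: mu = v_d / E
Step 2: mu = 5109116 / 4122
Step 3: mu = 1239.48 cm^2/(V*s)

1239.48


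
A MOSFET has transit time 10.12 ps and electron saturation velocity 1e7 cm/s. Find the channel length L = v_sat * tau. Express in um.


Step 1: tau in seconds = 10.12 ps * 1e-12 = 1.0120e-11 s
Step 2: L = v_sat * tau = 1e7 * 1.0120e-11 = 1.0120e-04 cm
Step 3: L in um = 1.0120e-04 * 1e4 = 1.012 um

1.012


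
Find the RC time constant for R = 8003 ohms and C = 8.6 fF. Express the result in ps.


Step 1: tau = R * C
Step 2: tau = 8003 * 8.6 fF = 8003 * 8.6e-15 F
Step 3: tau = 6.88258e-11 s = 68.8258 ps

68.8258


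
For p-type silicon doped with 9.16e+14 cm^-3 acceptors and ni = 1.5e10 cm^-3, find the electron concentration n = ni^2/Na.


Step 1: Majority hole concentration p ≈ Na = 9.16e+14 cm^-3
Step 2: n = ni^2 / Na = (1.5e10)^2 / 9.16e+14
Step 3: n = 2.46e+05 cm^-3

2.46e+05


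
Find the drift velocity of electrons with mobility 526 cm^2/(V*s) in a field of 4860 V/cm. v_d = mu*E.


Step 1: v_d = mu * E
Step 2: v_d = 526 * 4860 = 2556360
Step 3: v_d = 2.56e+06 cm/s

2.56e+06


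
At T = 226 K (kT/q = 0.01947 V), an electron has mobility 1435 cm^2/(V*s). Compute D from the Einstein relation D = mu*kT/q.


Step 1: D = mu * (kT/q)
Step 2: D = 1435 * 0.01947
Step 3: D = 27.94 cm^2/s

27.94


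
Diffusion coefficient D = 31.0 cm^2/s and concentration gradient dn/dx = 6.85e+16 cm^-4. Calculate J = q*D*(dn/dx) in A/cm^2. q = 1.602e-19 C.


Step 1: J = q * D * (dn/dx)
Step 2: J = 1.602e-19 * 31.0 * 6.85e+16
Step 3: J = 3.40e-01 A/cm^2

3.40e-01


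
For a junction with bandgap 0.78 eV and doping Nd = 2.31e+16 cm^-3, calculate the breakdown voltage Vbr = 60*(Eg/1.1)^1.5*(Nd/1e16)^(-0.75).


Step 1: Eg/1.1 = 0.78/1.1 = 0.709091
Step 2: (Eg/1.1)^1.5 = 0.709091^1.5 = 0.597108
Step 3: (Nd/1e16)^(-0.75) = (2.31)^(-0.75) = 0.533692
Step 4: Vbr = 60 * 0.597108 * 0.533692 = 19.1 V

19.1


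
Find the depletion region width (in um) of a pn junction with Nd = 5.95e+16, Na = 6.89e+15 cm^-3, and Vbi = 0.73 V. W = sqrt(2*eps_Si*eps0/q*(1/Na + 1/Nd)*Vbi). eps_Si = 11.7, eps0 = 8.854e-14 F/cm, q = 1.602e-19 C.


Step 1: 1/Na + 1/Nd = 1/6.89e+15 + 1/5.95e+16 = 1.61945e-16
Step 2: 2*eps*eps0/q = 2*11.7*8.854e-14/1.602e-19 = 1.293281e+07
Step 3: W^2 = 1.293281e+07 * 1.61945e-16 * 0.73 = 1.52891e-09
Step 4: W = sqrt(1.52891e-09) = 3.910e-05 cm = 0.391 um

0.391


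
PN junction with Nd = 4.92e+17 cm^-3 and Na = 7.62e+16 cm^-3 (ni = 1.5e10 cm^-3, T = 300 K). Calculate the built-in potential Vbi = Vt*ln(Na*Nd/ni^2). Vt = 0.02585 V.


Step 1: Compute Na*Nd/ni^2 = 7.62e+16 * 4.92e+17 / (1.5e10)^2 = 1.6662e+14
Step 2: ln(1.6662e+14) = 32.7467
Step 3: Vbi = 0.02585 * 32.7467 = 0.847 V

0.847


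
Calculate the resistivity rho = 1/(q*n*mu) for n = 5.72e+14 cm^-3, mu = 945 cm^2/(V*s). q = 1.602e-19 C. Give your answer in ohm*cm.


Step 1: sigma = q * n * mu = 1.602e-19 * 5.72e+14 * 945 = 8.65945e-02 S/cm
Step 2: rho = 1 / sigma = 1 / 8.65945e-02 = 11.55 ohm*cm

11.55


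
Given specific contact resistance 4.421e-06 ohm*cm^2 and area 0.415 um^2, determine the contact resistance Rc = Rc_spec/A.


Step 1: Convert area to cm^2: 0.415 um^2 = 4.1500e-09 cm^2
Step 2: Rc = Rc_spec / A = 4.421e-06 / 4.1500e-09
Step 3: Rc = 1.07e+03 ohms

1.07e+03


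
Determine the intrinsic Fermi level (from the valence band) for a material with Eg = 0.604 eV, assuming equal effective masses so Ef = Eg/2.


Step 1: For an intrinsic semiconductor, the Fermi level sits at midgap.
Step 2: Ef = Eg / 2 = 0.604 / 2 = 0.302 eV

0.302


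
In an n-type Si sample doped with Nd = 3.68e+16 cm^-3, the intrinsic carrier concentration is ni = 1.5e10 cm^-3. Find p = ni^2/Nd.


Step 1: Since Nd >> ni, n ≈ Nd = 3.68e+16 cm^-3
Step 2: p = ni^2 / n = (1.5e10)^2 / 3.68e+16
Step 3: p = 2.25e20 / 3.68e+16 = 6.11e+03 cm^-3

6.11e+03


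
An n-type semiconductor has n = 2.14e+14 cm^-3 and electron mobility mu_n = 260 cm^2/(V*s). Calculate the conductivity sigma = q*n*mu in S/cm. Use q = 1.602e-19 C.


Step 1: sigma = q * n * mu
Step 2: sigma = 1.602e-19 * 2.14e+14 * 260
Step 3: sigma = 8.914e-03 S/cm

8.914e-03


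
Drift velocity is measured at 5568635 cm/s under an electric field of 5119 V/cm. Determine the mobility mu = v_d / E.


Step 1: mu = v_d / E
Step 2: mu = 5568635 / 5119
Step 3: mu = 1087.84 cm^2/(V*s)

1087.84


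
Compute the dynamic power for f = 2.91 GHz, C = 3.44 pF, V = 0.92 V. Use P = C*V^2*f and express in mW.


Step 1: V^2 = 0.92^2 = 0.8464 V^2
Step 2: P = C*V^2*f = 3.44e-12 F * 0.8464 * 2.91e9 Hz
Step 3: P = 8.47280256e-03 W
Step 4: P = 8.473 mW

8.473


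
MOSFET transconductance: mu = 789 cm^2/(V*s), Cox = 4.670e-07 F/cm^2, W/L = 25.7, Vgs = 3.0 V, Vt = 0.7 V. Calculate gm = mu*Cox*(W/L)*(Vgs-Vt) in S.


Step 1: Vov = Vgs - Vt = 3.0 - 0.7 = 2.3 V
Step 2: gm = mu * Cox * (W/L) * Vov
Step 3: gm = 789 * 4.670e-07 * 25.7 * 2.3 = 2.18e-02 S

2.18e-02


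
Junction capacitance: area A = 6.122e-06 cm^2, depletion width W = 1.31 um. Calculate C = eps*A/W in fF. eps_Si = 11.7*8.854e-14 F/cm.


Step 1: eps_Si = 11.7 * 8.854e-14 = 1.035918e-12 F/cm
Step 2: W in cm = 1.31 * 1e-4 = 1.31e-04 cm
Step 3: C = 1.035918e-12 * 6.122e-06 / 1.31e-04 = 4.841137e-14 F
Step 4: C = 48.41 fF

48.41


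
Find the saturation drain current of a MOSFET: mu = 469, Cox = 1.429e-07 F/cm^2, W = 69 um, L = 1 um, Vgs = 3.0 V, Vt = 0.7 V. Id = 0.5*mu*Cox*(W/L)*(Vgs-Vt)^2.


Step 1: Overdrive voltage Vov = Vgs - Vt = 3.0 - 0.7 = 2.3 V
Step 2: W/L = 69/1 = 69
Step 3: Id = 0.5 * 469 * 1.429e-07 * 69 * 2.3^2
Step 4: Id = 1.22e-02 A

1.22e-02


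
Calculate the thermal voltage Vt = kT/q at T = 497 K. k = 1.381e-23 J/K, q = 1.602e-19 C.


Step 1: kT = 1.381e-23 * 497 = 6.86357e-21 J
Step 2: Vt = kT/q = 6.86357e-21 / 1.602e-19
Step 3: Vt = 0.04284 V

0.04284


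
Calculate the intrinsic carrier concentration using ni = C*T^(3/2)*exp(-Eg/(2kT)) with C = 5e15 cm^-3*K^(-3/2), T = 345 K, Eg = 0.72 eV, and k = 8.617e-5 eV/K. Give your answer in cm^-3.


Step 1: Compute kT = 8.617e-5 * 345 = 0.02972865 eV
Step 2: Exponent = -Eg/(2kT) = -0.72/(2*0.02972865) = -12.10953
Step 3: T^(3/2) = 345^1.5 = 6408.09
Step 4: ni = 5e15 * 6408.09 * exp(-12.10953) = 1.76e+14 cm^-3

1.76e+14


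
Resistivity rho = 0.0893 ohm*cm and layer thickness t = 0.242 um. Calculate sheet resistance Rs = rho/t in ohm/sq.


Step 1: Convert thickness to cm: t = 0.242 um = 2.4200e-05 cm
Step 2: Rs = rho / t = 0.0893 / 2.4200e-05
Step 3: Rs = 3690.1 ohm/sq

3690.1


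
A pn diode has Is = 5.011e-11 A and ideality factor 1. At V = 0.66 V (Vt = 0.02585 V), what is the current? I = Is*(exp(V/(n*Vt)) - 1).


Step 1: V/(n*Vt) = 0.66/(1*0.02585) = 25.5319
Step 2: exp(25.5319) = 1.2256e+11
Step 3: I = 5.011e-11 * (1.2256e+11 - 1) = 6.14e+00 A

6.14e+00


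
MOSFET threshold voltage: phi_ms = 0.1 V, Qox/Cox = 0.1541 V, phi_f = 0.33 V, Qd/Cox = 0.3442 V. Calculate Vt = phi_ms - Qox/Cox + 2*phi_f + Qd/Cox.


Step 1: Vt = phi_ms - Qox/Cox + 2*phi_f + Qd/Cox
Step 2: Vt = 0.1 - 0.1541 + 2*0.33 + 0.3442
Step 3: Vt = 0.1 - 0.1541 + 0.66 + 0.3442
Step 4: Vt = 0.9501 V

0.9501


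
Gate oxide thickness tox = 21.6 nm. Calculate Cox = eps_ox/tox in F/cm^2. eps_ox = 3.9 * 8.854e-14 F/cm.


Step 1: eps_ox = 3.9 * 8.854e-14 = 3.45306e-13 F/cm
Step 2: tox in cm = 21.6 nm * 1e-7 = 2.1600e-06 cm
Step 3: Cox = 3.45306e-13 / 2.1600e-06 = 1.60e-07 F/cm^2

1.60e-07


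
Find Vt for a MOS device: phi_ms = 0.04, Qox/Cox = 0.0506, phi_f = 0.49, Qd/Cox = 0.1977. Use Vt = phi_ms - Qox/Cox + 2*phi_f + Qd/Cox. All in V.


Step 1: Vt = phi_ms - Qox/Cox + 2*phi_f + Qd/Cox
Step 2: Vt = 0.04 - 0.0506 + 2*0.49 + 0.1977
Step 3: Vt = 0.04 - 0.0506 + 0.98 + 0.1977
Step 4: Vt = 1.1671 V

1.1671


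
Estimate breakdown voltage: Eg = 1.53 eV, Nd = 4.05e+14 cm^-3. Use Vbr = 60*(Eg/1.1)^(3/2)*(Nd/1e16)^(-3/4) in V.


Step 1: Eg/1.1 = 1.53/1.1 = 1.390909
Step 2: (Eg/1.1)^1.5 = 1.390909^1.5 = 1.640394
Step 3: (Nd/1e16)^(-0.75) = (0.0405)^(-0.75) = 11.076658
Step 4: Vbr = 60 * 1.640394 * 11.076658 = 1090.2 V

1090.2


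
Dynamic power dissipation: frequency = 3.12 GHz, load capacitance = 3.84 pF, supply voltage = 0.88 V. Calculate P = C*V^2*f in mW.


Step 1: V^2 = 0.88^2 = 0.7744 V^2
Step 2: P = C*V^2*f = 3.84e-12 F * 0.7744 * 3.12e9 Hz
Step 3: P = 9.27793152e-03 W
Step 4: P = 9.278 mW

9.278


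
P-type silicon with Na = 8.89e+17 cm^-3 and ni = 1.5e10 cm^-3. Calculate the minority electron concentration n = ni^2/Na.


Step 1: Majority hole concentration p ≈ Na = 8.89e+17 cm^-3
Step 2: n = ni^2 / Na = (1.5e10)^2 / 8.89e+17
Step 3: n = 2.53e+02 cm^-3

2.53e+02


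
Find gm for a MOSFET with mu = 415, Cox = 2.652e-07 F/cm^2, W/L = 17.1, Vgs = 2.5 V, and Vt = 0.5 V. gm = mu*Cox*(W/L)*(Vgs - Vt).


Step 1: Vov = Vgs - Vt = 2.5 - 0.5 = 2.0 V
Step 2: gm = mu * Cox * (W/L) * Vov
Step 3: gm = 415 * 2.652e-07 * 17.1 * 2.0 = 3.76e-03 S

3.76e-03


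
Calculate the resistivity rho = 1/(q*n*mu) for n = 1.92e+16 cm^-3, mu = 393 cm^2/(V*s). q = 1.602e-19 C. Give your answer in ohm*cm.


Step 1: sigma = q * n * mu = 1.602e-19 * 1.92e+16 * 393 = 1.20881e+00 S/cm
Step 2: rho = 1 / sigma = 1 / 1.20881e+00 = 0.8273 ohm*cm

0.8273


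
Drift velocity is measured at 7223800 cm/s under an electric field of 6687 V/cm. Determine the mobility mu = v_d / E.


Step 1: mu = v_d / E
Step 2: mu = 7223800 / 6687
Step 3: mu = 1080.28 cm^2/(V*s)

1080.28


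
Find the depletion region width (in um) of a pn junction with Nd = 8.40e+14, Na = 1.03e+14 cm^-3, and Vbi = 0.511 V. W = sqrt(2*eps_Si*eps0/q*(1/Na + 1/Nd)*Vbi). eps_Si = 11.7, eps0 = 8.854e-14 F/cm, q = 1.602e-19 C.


Step 1: 1/Na + 1/Nd = 1/1.03e+14 + 1/8.40e+14 = 1.08992e-14
Step 2: 2*eps*eps0/q = 2*11.7*8.854e-14/1.602e-19 = 1.293281e+07
Step 3: W^2 = 1.293281e+07 * 1.08992e-14 * 0.511 = 7.20292e-08
Step 4: W = sqrt(7.20292e-08) = 2.684e-04 cm = 2.684 um

2.684


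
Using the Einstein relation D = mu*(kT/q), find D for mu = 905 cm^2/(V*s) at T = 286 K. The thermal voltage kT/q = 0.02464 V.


Step 1: D = mu * (kT/q)
Step 2: D = 905 * 0.02464
Step 3: D = 22.3 cm^2/s

22.3


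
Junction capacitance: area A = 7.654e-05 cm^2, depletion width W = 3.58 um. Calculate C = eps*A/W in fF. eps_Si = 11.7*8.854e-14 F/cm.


Step 1: eps_Si = 11.7 * 8.854e-14 = 1.035918e-12 F/cm
Step 2: W in cm = 3.58 * 1e-4 = 3.58e-04 cm
Step 3: C = 1.035918e-12 * 7.654e-05 / 3.58e-04 = 2.214781e-13 F
Step 4: C = 221.48 fF

221.48


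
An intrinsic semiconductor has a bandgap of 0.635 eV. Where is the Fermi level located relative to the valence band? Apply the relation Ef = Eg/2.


Step 1: For an intrinsic semiconductor, the Fermi level sits at midgap.
Step 2: Ef = Eg / 2 = 0.635 / 2 = 0.3175 eV

0.3175


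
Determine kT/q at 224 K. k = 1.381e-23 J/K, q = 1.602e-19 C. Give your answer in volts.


Step 1: kT = 1.381e-23 * 224 = 3.09344e-21 J
Step 2: Vt = kT/q = 3.09344e-21 / 1.602e-19
Step 3: Vt = 0.01931 V

0.01931


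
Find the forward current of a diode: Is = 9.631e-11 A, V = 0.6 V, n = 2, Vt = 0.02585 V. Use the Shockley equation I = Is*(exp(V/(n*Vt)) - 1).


Step 1: V/(n*Vt) = 0.6/(2*0.02585) = 11.6054
Step 2: exp(11.6054) = 1.0969e+05
Step 3: I = 9.631e-11 * (1.0969e+05 - 1) = 1.06e-05 A

1.06e-05


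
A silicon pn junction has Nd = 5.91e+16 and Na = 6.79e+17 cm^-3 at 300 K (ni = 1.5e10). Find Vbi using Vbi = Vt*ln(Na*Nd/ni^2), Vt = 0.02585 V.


Step 1: Compute Na*Nd/ni^2 = 6.79e+17 * 5.91e+16 / (1.5e10)^2 = 1.7835e+14
Step 2: ln(1.7835e+14) = 32.8148
Step 3: Vbi = 0.02585 * 32.8148 = 0.848 V

0.848


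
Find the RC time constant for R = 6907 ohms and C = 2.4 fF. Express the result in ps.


Step 1: tau = R * C
Step 2: tau = 6907 * 2.4 fF = 6907 * 2.4e-15 F
Step 3: tau = 1.65768e-11 s = 16.5768 ps

16.5768


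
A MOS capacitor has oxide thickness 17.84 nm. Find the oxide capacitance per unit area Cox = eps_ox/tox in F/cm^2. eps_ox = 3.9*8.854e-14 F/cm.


Step 1: eps_ox = 3.9 * 8.854e-14 = 3.45306e-13 F/cm
Step 2: tox in cm = 17.84 nm * 1e-7 = 1.7840e-06 cm
Step 3: Cox = 3.45306e-13 / 1.7840e-06 = 1.94e-07 F/cm^2

1.94e-07


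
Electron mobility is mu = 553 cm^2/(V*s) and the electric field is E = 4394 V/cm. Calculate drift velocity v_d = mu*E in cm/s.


Step 1: v_d = mu * E
Step 2: v_d = 553 * 4394 = 2429882
Step 3: v_d = 2.43e+06 cm/s

2.43e+06


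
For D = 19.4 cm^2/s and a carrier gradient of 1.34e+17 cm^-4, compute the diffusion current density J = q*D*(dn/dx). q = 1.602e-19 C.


Step 1: J = q * D * (dn/dx)
Step 2: J = 1.602e-19 * 19.4 * 1.34e+17
Step 3: J = 4.16e-01 A/cm^2

4.16e-01


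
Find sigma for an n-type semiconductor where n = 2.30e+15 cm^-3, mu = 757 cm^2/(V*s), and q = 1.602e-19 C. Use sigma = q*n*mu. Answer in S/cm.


Step 1: sigma = q * n * mu
Step 2: sigma = 1.602e-19 * 2.30e+15 * 757
Step 3: sigma = 2.789e-01 S/cm

2.789e-01


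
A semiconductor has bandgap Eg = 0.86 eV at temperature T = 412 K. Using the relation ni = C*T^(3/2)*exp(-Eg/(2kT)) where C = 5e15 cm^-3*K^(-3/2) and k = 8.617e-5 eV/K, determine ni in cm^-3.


Step 1: Compute kT = 8.617e-5 * 412 = 0.03550204 eV
Step 2: Exponent = -Eg/(2kT) = -0.86/(2*0.03550204) = -12.11198
Step 3: T^(3/2) = 412^1.5 = 8362.69
Step 4: ni = 5e15 * 8362.69 * exp(-12.11198) = 2.30e+14 cm^-3

2.30e+14


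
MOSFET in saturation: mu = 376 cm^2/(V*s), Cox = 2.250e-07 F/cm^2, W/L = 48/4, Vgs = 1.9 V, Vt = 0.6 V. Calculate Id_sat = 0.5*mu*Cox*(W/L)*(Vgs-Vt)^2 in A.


Step 1: Overdrive voltage Vov = Vgs - Vt = 1.9 - 0.6 = 1.3 V
Step 2: W/L = 48/4 = 12
Step 3: Id = 0.5 * 376 * 2.250e-07 * 12 * 1.3^2
Step 4: Id = 8.58e-04 A

8.58e-04


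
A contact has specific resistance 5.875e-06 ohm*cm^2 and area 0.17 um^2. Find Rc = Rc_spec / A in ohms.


Step 1: Convert area to cm^2: 0.17 um^2 = 1.7000e-09 cm^2
Step 2: Rc = Rc_spec / A = 5.875e-06 / 1.7000e-09
Step 3: Rc = 3.46e+03 ohms

3.46e+03


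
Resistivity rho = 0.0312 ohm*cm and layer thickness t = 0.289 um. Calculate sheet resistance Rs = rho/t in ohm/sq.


Step 1: Convert thickness to cm: t = 0.289 um = 2.8900e-05 cm
Step 2: Rs = rho / t = 0.0312 / 2.8900e-05
Step 3: Rs = 1079.6 ohm/sq

1079.6


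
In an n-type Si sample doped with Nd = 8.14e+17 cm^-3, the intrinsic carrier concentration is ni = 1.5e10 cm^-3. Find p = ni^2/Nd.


Step 1: Since Nd >> ni, n ≈ Nd = 8.14e+17 cm^-3
Step 2: p = ni^2 / n = (1.5e10)^2 / 8.14e+17
Step 3: p = 2.25e20 / 8.14e+17 = 2.76e+02 cm^-3

2.76e+02


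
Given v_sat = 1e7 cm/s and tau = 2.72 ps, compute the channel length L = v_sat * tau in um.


Step 1: tau in seconds = 2.72 ps * 1e-12 = 2.7200e-12 s
Step 2: L = v_sat * tau = 1e7 * 2.7200e-12 = 2.7200e-05 cm
Step 3: L in um = 2.7200e-05 * 1e4 = 0.272 um

0.272


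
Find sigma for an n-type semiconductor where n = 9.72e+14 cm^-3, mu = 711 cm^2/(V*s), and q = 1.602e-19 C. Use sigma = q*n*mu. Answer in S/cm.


Step 1: sigma = q * n * mu
Step 2: sigma = 1.602e-19 * 9.72e+14 * 711
Step 3: sigma = 1.107e-01 S/cm

1.107e-01


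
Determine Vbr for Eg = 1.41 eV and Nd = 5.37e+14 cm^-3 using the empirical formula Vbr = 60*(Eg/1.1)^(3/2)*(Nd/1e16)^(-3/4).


Step 1: Eg/1.1 = 1.41/1.1 = 1.281818
Step 2: (Eg/1.1)^1.5 = 1.281818^1.5 = 1.451241
Step 3: (Nd/1e16)^(-0.75) = (0.0537)^(-0.75) = 8.964360
Step 4: Vbr = 60 * 1.451241 * 8.964360 = 780.6 V

780.6


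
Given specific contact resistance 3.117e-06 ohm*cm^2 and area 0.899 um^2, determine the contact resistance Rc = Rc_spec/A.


Step 1: Convert area to cm^2: 0.899 um^2 = 8.9900e-09 cm^2
Step 2: Rc = Rc_spec / A = 3.117e-06 / 8.9900e-09
Step 3: Rc = 3.47e+02 ohms

3.47e+02


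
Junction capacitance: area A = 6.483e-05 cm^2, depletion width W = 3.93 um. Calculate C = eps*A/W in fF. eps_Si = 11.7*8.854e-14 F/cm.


Step 1: eps_Si = 11.7 * 8.854e-14 = 1.035918e-12 F/cm
Step 2: W in cm = 3.93 * 1e-4 = 3.93e-04 cm
Step 3: C = 1.035918e-12 * 6.483e-05 / 3.93e-04 = 1.708869e-13 F
Step 4: C = 170.89 fF

170.89


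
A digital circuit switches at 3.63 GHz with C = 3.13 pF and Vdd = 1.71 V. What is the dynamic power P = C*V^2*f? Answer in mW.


Step 1: V^2 = 1.71^2 = 2.9241 V^2
Step 2: P = C*V^2*f = 3.13e-12 F * 2.9241 * 3.63e9 Hz
Step 3: P = 3.322333179e-02 W
Step 4: P = 33.223 mW

33.223


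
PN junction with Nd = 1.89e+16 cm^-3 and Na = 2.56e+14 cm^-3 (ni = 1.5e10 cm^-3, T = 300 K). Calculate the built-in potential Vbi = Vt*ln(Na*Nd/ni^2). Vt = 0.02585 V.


Step 1: Compute Na*Nd/ni^2 = 2.56e+14 * 1.89e+16 / (1.5e10)^2 = 2.1504e+10
Step 2: ln(2.1504e+10) = 23.7915
Step 3: Vbi = 0.02585 * 23.7915 = 0.615 V

0.615


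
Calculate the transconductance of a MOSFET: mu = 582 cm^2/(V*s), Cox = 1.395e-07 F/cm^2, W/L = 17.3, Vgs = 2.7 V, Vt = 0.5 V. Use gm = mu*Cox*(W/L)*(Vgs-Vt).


Step 1: Vov = Vgs - Vt = 2.7 - 0.5 = 2.2 V
Step 2: gm = mu * Cox * (W/L) * Vov
Step 3: gm = 582 * 1.395e-07 * 17.3 * 2.2 = 3.09e-03 S

3.09e-03


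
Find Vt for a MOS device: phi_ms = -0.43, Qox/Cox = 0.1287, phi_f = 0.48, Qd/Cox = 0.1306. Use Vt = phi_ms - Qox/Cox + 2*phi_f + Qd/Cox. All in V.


Step 1: Vt = phi_ms - Qox/Cox + 2*phi_f + Qd/Cox
Step 2: Vt = -0.43 - 0.1287 + 2*0.48 + 0.1306
Step 3: Vt = -0.43 - 0.1287 + 0.96 + 0.1306
Step 4: Vt = 0.5319 V

0.5319


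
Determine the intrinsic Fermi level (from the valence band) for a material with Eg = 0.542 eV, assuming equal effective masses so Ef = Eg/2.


Step 1: For an intrinsic semiconductor, the Fermi level sits at midgap.
Step 2: Ef = Eg / 2 = 0.542 / 2 = 0.271 eV

0.271


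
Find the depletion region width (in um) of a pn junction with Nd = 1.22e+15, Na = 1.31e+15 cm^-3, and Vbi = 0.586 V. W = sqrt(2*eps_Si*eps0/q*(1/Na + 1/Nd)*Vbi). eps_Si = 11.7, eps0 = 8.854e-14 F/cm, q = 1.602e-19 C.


Step 1: 1/Na + 1/Nd = 1/1.31e+15 + 1/1.22e+15 = 1.58303e-15
Step 2: 2*eps*eps0/q = 2*11.7*8.854e-14/1.602e-19 = 1.293281e+07
Step 3: W^2 = 1.293281e+07 * 1.58303e-15 * 0.586 = 1.19972e-08
Step 4: W = sqrt(1.19972e-08) = 1.095e-04 cm = 1.095 um

1.095


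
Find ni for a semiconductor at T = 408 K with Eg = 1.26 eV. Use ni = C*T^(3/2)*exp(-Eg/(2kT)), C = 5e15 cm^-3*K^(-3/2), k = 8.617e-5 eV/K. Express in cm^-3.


Step 1: Compute kT = 8.617e-5 * 408 = 0.03515736 eV
Step 2: Exponent = -Eg/(2kT) = -1.26/(2*0.03515736) = -17.91943
Step 3: T^(3/2) = 408^1.5 = 8241.20
Step 4: ni = 5e15 * 8241.20 * exp(-17.91943) = 6.80e+11 cm^-3

6.80e+11


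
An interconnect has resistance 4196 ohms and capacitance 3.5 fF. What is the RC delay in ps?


Step 1: tau = R * C
Step 2: tau = 4196 * 3.5 fF = 4196 * 3.5e-15 F
Step 3: tau = 1.4686e-11 s = 14.686 ps

14.686


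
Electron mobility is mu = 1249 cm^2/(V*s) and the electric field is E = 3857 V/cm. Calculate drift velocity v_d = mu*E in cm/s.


Step 1: v_d = mu * E
Step 2: v_d = 1249 * 3857 = 4817393
Step 3: v_d = 4.82e+06 cm/s

4.82e+06


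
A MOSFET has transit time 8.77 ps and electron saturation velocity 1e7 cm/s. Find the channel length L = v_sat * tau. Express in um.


Step 1: tau in seconds = 8.77 ps * 1e-12 = 8.7700e-12 s
Step 2: L = v_sat * tau = 1e7 * 8.7700e-12 = 8.7700e-05 cm
Step 3: L in um = 8.7700e-05 * 1e4 = 0.877 um

0.877


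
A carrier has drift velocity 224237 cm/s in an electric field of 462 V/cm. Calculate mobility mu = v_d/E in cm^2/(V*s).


Step 1: mu = v_d / E
Step 2: mu = 224237 / 462
Step 3: mu = 485.36 cm^2/(V*s)

485.36


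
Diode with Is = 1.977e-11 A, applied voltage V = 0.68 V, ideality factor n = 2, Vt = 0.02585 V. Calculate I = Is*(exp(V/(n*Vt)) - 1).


Step 1: V/(n*Vt) = 0.68/(2*0.02585) = 13.1528
Step 2: exp(13.1528) = 5.1545e+05
Step 3: I = 1.977e-11 * (5.1545e+05 - 1) = 1.02e-05 A

1.02e-05


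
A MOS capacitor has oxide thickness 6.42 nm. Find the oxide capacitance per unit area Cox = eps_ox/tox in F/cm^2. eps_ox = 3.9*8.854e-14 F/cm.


Step 1: eps_ox = 3.9 * 8.854e-14 = 3.45306e-13 F/cm
Step 2: tox in cm = 6.42 nm * 1e-7 = 6.4200e-07 cm
Step 3: Cox = 3.45306e-13 / 6.4200e-07 = 5.38e-07 F/cm^2

5.38e-07


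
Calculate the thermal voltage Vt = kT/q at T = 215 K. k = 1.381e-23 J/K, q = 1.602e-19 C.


Step 1: kT = 1.381e-23 * 215 = 2.96915e-21 J
Step 2: Vt = kT/q = 2.96915e-21 / 1.602e-19
Step 3: Vt = 0.01853 V

0.01853


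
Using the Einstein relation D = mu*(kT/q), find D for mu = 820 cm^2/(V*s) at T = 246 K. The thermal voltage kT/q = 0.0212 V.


Step 1: D = mu * (kT/q)
Step 2: D = 820 * 0.0212
Step 3: D = 17.38 cm^2/s

17.38


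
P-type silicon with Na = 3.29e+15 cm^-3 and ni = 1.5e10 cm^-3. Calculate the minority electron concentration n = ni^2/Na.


Step 1: Majority hole concentration p ≈ Na = 3.29e+15 cm^-3
Step 2: n = ni^2 / Na = (1.5e10)^2 / 3.29e+15
Step 3: n = 6.84e+04 cm^-3

6.84e+04


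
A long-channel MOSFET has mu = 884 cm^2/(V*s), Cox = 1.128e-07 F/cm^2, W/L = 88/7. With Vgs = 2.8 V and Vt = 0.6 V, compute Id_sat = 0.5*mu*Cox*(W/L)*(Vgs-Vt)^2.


Step 1: Overdrive voltage Vov = Vgs - Vt = 2.8 - 0.6 = 2.2 V
Step 2: W/L = 88/7 = 12.5714
Step 3: Id = 0.5 * 884 * 1.128e-07 * 12.5714 * 2.2^2
Step 4: Id = 3.03e-03 A

3.03e-03


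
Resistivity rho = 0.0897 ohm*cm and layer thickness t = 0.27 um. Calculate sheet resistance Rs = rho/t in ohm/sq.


Step 1: Convert thickness to cm: t = 0.27 um = 2.7000e-05 cm
Step 2: Rs = rho / t = 0.0897 / 2.7000e-05
Step 3: Rs = 3322.2 ohm/sq

3322.2


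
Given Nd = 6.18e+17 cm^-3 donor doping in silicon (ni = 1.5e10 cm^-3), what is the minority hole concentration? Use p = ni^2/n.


Step 1: Since Nd >> ni, n ≈ Nd = 6.18e+17 cm^-3
Step 2: p = ni^2 / n = (1.5e10)^2 / 6.18e+17
Step 3: p = 2.25e20 / 6.18e+17 = 3.64e+02 cm^-3

3.64e+02


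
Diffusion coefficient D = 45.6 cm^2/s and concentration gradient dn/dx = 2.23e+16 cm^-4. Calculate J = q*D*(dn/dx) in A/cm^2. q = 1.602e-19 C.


Step 1: J = q * D * (dn/dx)
Step 2: J = 1.602e-19 * 45.6 * 2.23e+16
Step 3: J = 1.63e-01 A/cm^2

1.63e-01


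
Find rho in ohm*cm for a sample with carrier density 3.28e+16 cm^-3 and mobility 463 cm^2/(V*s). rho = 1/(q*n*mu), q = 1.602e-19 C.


Step 1: sigma = q * n * mu = 1.602e-19 * 3.28e+16 * 463 = 2.43286e+00 S/cm
Step 2: rho = 1 / sigma = 1 / 2.43286e+00 = 0.411 ohm*cm

0.411


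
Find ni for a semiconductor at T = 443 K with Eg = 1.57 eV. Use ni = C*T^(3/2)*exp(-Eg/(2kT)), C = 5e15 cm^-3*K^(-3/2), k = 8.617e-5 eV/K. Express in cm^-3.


Step 1: Compute kT = 8.617e-5 * 443 = 0.03817331 eV
Step 2: Exponent = -Eg/(2kT) = -1.57/(2*0.03817331) = -20.56411
Step 3: T^(3/2) = 443^1.5 = 9324.07
Step 4: ni = 5e15 * 9324.07 * exp(-20.56411) = 5.47e+10 cm^-3

5.47e+10


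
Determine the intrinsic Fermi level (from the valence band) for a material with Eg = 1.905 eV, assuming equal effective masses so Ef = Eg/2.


Step 1: For an intrinsic semiconductor, the Fermi level sits at midgap.
Step 2: Ef = Eg / 2 = 1.905 / 2 = 0.9525 eV

0.9525


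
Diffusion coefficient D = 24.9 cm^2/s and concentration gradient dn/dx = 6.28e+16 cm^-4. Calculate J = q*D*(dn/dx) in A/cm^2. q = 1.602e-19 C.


Step 1: J = q * D * (dn/dx)
Step 2: J = 1.602e-19 * 24.9 * 6.28e+16
Step 3: J = 2.51e-01 A/cm^2

2.51e-01


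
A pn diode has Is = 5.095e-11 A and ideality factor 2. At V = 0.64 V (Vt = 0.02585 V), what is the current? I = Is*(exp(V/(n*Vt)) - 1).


Step 1: V/(n*Vt) = 0.64/(2*0.02585) = 12.3791
Step 2: exp(12.3791) = 2.3778e+05
Step 3: I = 5.095e-11 * (2.3778e+05 - 1) = 1.21e-05 A

1.21e-05


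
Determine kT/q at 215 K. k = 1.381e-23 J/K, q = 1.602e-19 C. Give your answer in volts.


Step 1: kT = 1.381e-23 * 215 = 2.96915e-21 J
Step 2: Vt = kT/q = 2.96915e-21 / 1.602e-19
Step 3: Vt = 0.01853 V

0.01853


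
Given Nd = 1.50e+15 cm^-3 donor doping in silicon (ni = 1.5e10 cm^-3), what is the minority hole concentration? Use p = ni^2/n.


Step 1: Since Nd >> ni, n ≈ Nd = 1.50e+15 cm^-3
Step 2: p = ni^2 / n = (1.5e10)^2 / 1.50e+15
Step 3: p = 2.25e20 / 1.50e+15 = 1.50e+05 cm^-3

1.50e+05


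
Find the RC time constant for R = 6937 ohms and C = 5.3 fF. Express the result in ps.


Step 1: tau = R * C
Step 2: tau = 6937 * 5.3 fF = 6937 * 5.3e-15 F
Step 3: tau = 3.67661e-11 s = 36.7661 ps

36.7661


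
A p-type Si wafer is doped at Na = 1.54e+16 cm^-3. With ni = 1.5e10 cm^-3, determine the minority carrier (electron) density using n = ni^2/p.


Step 1: Majority hole concentration p ≈ Na = 1.54e+16 cm^-3
Step 2: n = ni^2 / Na = (1.5e10)^2 / 1.54e+16
Step 3: n = 1.46e+04 cm^-3

1.46e+04


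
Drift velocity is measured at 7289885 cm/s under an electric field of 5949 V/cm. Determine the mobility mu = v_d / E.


Step 1: mu = v_d / E
Step 2: mu = 7289885 / 5949
Step 3: mu = 1225.4 cm^2/(V*s)

1225.4


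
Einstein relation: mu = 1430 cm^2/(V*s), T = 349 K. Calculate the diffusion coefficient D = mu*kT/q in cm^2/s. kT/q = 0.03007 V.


Step 1: D = mu * (kT/q)
Step 2: D = 1430 * 0.03007
Step 3: D = 43.0 cm^2/s

43.0


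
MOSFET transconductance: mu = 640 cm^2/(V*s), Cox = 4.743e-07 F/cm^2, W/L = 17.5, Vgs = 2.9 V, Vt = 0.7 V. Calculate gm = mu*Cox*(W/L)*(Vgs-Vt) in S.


Step 1: Vov = Vgs - Vt = 2.9 - 0.7 = 2.2 V
Step 2: gm = mu * Cox * (W/L) * Vov
Step 3: gm = 640 * 4.743e-07 * 17.5 * 2.2 = 1.17e-02 S

1.17e-02


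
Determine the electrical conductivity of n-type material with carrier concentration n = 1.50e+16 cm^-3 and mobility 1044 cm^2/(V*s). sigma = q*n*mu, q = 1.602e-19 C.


Step 1: sigma = q * n * mu
Step 2: sigma = 1.602e-19 * 1.50e+16 * 1044
Step 3: sigma = 2.509e+00 S/cm

2.509e+00


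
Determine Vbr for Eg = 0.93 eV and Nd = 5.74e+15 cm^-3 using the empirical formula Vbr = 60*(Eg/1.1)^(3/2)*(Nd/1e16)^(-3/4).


Step 1: Eg/1.1 = 0.93/1.1 = 0.845455
Step 2: (Eg/1.1)^1.5 = 0.845455^1.5 = 0.777384
Step 3: (Nd/1e16)^(-0.75) = (0.574)^(-0.75) = 1.516408
Step 4: Vbr = 60 * 0.777384 * 1.516408 = 70.7 V

70.7


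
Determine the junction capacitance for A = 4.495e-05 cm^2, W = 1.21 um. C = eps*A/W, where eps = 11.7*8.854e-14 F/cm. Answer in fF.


Step 1: eps_Si = 11.7 * 8.854e-14 = 1.035918e-12 F/cm
Step 2: W in cm = 1.21 * 1e-4 = 1.21e-04 cm
Step 3: C = 1.035918e-12 * 4.495e-05 / 1.21e-04 = 3.848307e-13 F
Step 4: C = 384.83 fF

384.83


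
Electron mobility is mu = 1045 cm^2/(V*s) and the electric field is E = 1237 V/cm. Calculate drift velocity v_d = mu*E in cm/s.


Step 1: v_d = mu * E
Step 2: v_d = 1045 * 1237 = 1292665
Step 3: v_d = 1.29e+06 cm/s

1.29e+06


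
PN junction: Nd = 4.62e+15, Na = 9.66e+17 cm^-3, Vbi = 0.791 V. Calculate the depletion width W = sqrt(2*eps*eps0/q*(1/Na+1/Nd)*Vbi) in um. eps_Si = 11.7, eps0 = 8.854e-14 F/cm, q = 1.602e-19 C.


Step 1: 1/Na + 1/Nd = 1/9.66e+17 + 1/4.62e+15 = 2.17485e-16
Step 2: 2*eps*eps0/q = 2*11.7*8.854e-14/1.602e-19 = 1.293281e+07
Step 3: W^2 = 1.293281e+07 * 2.17485e-16 * 0.791 = 2.22484e-09
Step 4: W = sqrt(2.22484e-09) = 4.717e-05 cm = 0.4717 um

0.4717


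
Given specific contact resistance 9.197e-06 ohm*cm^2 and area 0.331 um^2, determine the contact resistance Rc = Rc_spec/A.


Step 1: Convert area to cm^2: 0.331 um^2 = 3.3100e-09 cm^2
Step 2: Rc = Rc_spec / A = 9.197e-06 / 3.3100e-09
Step 3: Rc = 2.78e+03 ohms

2.78e+03


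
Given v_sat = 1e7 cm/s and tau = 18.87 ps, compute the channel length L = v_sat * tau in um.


Step 1: tau in seconds = 18.87 ps * 1e-12 = 1.8870e-11 s
Step 2: L = v_sat * tau = 1e7 * 1.8870e-11 = 1.8870e-04 cm
Step 3: L in um = 1.8870e-04 * 1e4 = 1.887 um

1.887


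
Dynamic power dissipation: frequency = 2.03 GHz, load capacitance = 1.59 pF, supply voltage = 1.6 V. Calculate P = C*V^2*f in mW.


Step 1: V^2 = 1.6^2 = 2.56 V^2
Step 2: P = C*V^2*f = 1.59e-12 F * 2.56 * 2.03e9 Hz
Step 3: P = 8.262912e-03 W
Step 4: P = 8.263 mW

8.263


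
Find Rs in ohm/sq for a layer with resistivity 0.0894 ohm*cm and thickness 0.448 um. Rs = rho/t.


Step 1: Convert thickness to cm: t = 0.448 um = 4.4800e-05 cm
Step 2: Rs = rho / t = 0.0894 / 4.4800e-05
Step 3: Rs = 1995.5 ohm/sq

1995.5


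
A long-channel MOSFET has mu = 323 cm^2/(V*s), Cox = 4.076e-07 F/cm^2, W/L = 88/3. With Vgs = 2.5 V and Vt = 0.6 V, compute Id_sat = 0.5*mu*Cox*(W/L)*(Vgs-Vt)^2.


Step 1: Overdrive voltage Vov = Vgs - Vt = 2.5 - 0.6 = 1.9 V
Step 2: W/L = 88/3 = 29.3333
Step 3: Id = 0.5 * 323 * 4.076e-07 * 29.3333 * 1.9^2
Step 4: Id = 6.97e-03 A

6.97e-03


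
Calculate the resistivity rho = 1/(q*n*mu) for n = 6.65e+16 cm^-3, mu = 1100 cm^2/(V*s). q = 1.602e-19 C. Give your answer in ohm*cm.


Step 1: sigma = q * n * mu = 1.602e-19 * 6.65e+16 * 1100 = 1.17186e+01 S/cm
Step 2: rho = 1 / sigma = 1 / 1.17186e+01 = 0.08533 ohm*cm

0.08533


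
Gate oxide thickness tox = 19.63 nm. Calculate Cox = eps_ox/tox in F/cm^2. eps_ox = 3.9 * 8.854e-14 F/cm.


Step 1: eps_ox = 3.9 * 8.854e-14 = 3.45306e-13 F/cm
Step 2: tox in cm = 19.63 nm * 1e-7 = 1.9630e-06 cm
Step 3: Cox = 3.45306e-13 / 1.9630e-06 = 1.76e-07 F/cm^2

1.76e-07


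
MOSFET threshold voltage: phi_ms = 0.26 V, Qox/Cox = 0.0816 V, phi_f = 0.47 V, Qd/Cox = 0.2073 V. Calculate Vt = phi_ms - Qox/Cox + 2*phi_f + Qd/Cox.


Step 1: Vt = phi_ms - Qox/Cox + 2*phi_f + Qd/Cox
Step 2: Vt = 0.26 - 0.0816 + 2*0.47 + 0.2073
Step 3: Vt = 0.26 - 0.0816 + 0.94 + 0.2073
Step 4: Vt = 1.3257 V

1.3257


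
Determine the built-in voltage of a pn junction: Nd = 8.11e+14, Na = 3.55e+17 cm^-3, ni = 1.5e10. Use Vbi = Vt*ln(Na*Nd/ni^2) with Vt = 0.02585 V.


Step 1: Compute Na*Nd/ni^2 = 3.55e+17 * 8.11e+14 / (1.5e10)^2 = 1.2796e+12
Step 2: ln(1.2796e+12) = 27.8776
Step 3: Vbi = 0.02585 * 27.8776 = 0.721 V

0.721


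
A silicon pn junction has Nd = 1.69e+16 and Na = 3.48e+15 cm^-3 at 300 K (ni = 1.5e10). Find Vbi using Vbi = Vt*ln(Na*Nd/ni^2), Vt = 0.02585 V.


Step 1: Compute Na*Nd/ni^2 = 3.48e+15 * 1.69e+16 / (1.5e10)^2 = 2.6139e+11
Step 2: ln(2.6139e+11) = 26.2893
Step 3: Vbi = 0.02585 * 26.2893 = 0.68 V

0.68


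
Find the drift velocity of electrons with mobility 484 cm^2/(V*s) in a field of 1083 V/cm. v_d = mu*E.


Step 1: v_d = mu * E
Step 2: v_d = 484 * 1083 = 524172
Step 3: v_d = 5.24e+05 cm/s

5.24e+05


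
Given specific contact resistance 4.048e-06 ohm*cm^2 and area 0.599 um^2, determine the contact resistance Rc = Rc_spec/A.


Step 1: Convert area to cm^2: 0.599 um^2 = 5.9900e-09 cm^2
Step 2: Rc = Rc_spec / A = 4.048e-06 / 5.9900e-09
Step 3: Rc = 6.76e+02 ohms

6.76e+02


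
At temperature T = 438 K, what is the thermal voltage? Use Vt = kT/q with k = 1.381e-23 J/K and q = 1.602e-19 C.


Step 1: kT = 1.381e-23 * 438 = 6.04878e-21 J
Step 2: Vt = kT/q = 6.04878e-21 / 1.602e-19
Step 3: Vt = 0.03776 V

0.03776


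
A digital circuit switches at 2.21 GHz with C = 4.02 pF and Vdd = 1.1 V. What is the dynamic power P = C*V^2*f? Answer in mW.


Step 1: V^2 = 1.1^2 = 1.21 V^2
Step 2: P = C*V^2*f = 4.02e-12 F * 1.21 * 2.21e9 Hz
Step 3: P = 1.0749882e-02 W
Step 4: P = 10.75 mW

10.75


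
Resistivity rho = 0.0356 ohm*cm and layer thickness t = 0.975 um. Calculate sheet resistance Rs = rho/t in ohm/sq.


Step 1: Convert thickness to cm: t = 0.975 um = 9.7500e-05 cm
Step 2: Rs = rho / t = 0.0356 / 9.7500e-05
Step 3: Rs = 365.1 ohm/sq

365.1


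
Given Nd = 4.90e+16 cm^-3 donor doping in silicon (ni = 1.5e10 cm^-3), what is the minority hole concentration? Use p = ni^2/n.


Step 1: Since Nd >> ni, n ≈ Nd = 4.90e+16 cm^-3
Step 2: p = ni^2 / n = (1.5e10)^2 / 4.90e+16
Step 3: p = 2.25e20 / 4.90e+16 = 4.59e+03 cm^-3

4.59e+03


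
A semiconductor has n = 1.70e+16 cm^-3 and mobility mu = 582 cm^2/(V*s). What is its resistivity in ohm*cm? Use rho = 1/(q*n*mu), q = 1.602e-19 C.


Step 1: sigma = q * n * mu = 1.602e-19 * 1.70e+16 * 582 = 1.58502e+00 S/cm
Step 2: rho = 1 / sigma = 1 / 1.58502e+00 = 0.6309 ohm*cm

0.6309


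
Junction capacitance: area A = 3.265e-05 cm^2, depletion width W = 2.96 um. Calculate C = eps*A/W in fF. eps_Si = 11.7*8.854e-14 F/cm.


Step 1: eps_Si = 11.7 * 8.854e-14 = 1.035918e-12 F/cm
Step 2: W in cm = 2.96 * 1e-4 = 2.96e-04 cm
Step 3: C = 1.035918e-12 * 3.265e-05 / 2.96e-04 = 1.142660e-13 F
Step 4: C = 114.27 fF

114.27


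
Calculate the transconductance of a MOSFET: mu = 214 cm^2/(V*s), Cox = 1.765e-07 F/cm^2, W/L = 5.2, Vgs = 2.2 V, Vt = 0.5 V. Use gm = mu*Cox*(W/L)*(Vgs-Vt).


Step 1: Vov = Vgs - Vt = 2.2 - 0.5 = 1.7 V
Step 2: gm = mu * Cox * (W/L) * Vov
Step 3: gm = 214 * 1.765e-07 * 5.2 * 1.7 = 3.34e-04 S

3.34e-04
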